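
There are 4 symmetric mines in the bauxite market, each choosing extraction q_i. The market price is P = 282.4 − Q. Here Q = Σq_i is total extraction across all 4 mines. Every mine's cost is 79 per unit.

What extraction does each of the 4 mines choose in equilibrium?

A representative mine's profit is π_i = q_i(282.4 − Q) − 79q_i, with Q = q_i + Σ_{j≠i} q_j.
First-order condition: 203.4 − 2q_i − Σ_{j≠i} q_j = 0.
In a symmetric equilibrium every mine chooses the same q, so Σ_{j≠i} q_j = 3q. The condition becomes 203.4 − 5q = 0, giving q = 203.4/5 = 40.68.

40.68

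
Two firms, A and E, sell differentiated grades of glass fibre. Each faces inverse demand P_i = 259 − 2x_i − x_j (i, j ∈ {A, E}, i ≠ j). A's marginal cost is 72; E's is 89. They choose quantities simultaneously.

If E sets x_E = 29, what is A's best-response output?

39.5

Firm A's profit: π = x_A(259 − 2x_A − x_E) − 72x_A.
∂π/∂x_A = 187 − 4x_A − x_E = 0 ⇒ x_A = 46.75 − 0.25x_E.
At x_E = 29: x_A = 46.75 − 0.25·29 = 39.5.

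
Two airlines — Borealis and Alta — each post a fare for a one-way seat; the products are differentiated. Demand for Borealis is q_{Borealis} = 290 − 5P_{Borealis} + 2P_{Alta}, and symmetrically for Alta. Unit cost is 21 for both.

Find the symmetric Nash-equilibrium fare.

Borealis's profit: π = (P_{Borealis} − 21)(290 − 5P_{Borealis} + 2P_{Alta}).
∂π/∂P_{Borealis} = 395 − 10P_{Borealis} + 2P_{Alta} = 0 ⇒ P_{Borealis} = 39.5 + 0.2P_{Alta}.
By symmetry P_{Alta} = P_{Borealis}; substituting into the reaction function, 0.8P_{Borealis} = 39.5 and P_{Borealis} = 49.375.

49.375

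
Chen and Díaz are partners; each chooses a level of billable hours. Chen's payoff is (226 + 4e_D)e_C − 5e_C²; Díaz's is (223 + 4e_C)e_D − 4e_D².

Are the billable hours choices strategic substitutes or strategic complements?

Expanding Chen's payoff: 226e_C + 4e_De_C − 5e_C².
∂π/∂e_C = 226 + 4e_D − 10e_C = 0, so e_C = 22.6 + 0.4e_D.
The best-response slope de_C/de_D = 0.4 > 0: the reaction function is upward-sloping, so the choices are strategic complements.

strategic complements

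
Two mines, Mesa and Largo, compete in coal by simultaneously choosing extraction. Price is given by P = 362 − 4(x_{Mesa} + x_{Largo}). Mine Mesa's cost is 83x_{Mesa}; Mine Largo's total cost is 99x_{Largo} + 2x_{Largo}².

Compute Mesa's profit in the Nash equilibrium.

3294.76

Mine Mesa's profit: π = x_{Mesa}(362 − 4(x_{Mesa} + x_{Largo})) − 83x_{Mesa}.
∂π/∂x_{Mesa} = 279 − 8x_{Mesa} − 4x_{Largo} = 0, so x_{Mesa} = 34.875 − 0.5x_{Largo}.
For Largo: ∂π/∂x_{Largo} = 263 − 12x_{Largo} − 4x_{Mesa} = 0 ⇒ x_{Largo} = 263/12 − (1/3)x_{Mesa}.
Plugging x_{Largo} into Mesa's best response: x_{Mesa} = 34.875 − 0.5(263/12 − (1/3)x_{Mesa}) ⇒ (5/6)x_{Mesa} = 287/12, so x_{Mesa} = 28.7.
Then x_{Largo} = 263/12 − (1/3)·28.7 = 12.35.
Price P = 362 − 4·41.05 = 197.8.
Mesa's profit: (197.8 − 83)·28.7 = 3294.76.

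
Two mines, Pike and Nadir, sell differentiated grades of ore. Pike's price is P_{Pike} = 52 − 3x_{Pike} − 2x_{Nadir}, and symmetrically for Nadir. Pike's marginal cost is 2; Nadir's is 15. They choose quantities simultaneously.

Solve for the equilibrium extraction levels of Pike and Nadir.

7.0625, 3.8125

Mine Pike's profit: π = x_{Pike}(52 − 3x_{Pike} − 2x_{Nadir}) − 2x_{Pike}.
∂π/∂x_{Pike} = 50 − 6x_{Pike} − 2x_{Nadir} = 0 ⇒ x_{Pike} = 25/3 − (1/3)x_{Nadir}.
Similarly x_{Nadir} = 37/6 − (1/3)x_{Pike}.
Substituting the second reaction function into the first: x_{Pike} = 25/3 − (1/3)(37/6 − (1/3)x_{Pike}), which gives (8/9)x_{Pike} = 113/18 ⇒ x_{Pike} = 7.0625.
Then x_{Nadir} = 37/6 − (1/3)·7.0625 = 3.8125.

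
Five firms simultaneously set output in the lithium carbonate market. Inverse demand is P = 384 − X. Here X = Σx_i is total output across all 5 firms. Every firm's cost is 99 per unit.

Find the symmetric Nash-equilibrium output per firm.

47.5

A representative firm's profit is π_i = x_i(384 − X) − 99x_i, with X = x_i + Σ_{j≠i} x_j.
First-order condition: 285 − 2x_i − Σ_{j≠i} x_j = 0.
With identical firms, set every x_j = x: then 285 − 2x − 4x = 0, i.e. x = 285/6 = 47.5.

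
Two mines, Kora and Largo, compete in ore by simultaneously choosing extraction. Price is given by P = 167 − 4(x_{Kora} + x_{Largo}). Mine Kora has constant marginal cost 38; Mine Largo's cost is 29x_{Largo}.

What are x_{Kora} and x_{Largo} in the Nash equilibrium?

Mine Kora's profit: π = x_{Kora}(167 − 4(x_{Kora} + x_{Largo})) − 38x_{Kora}.
∂π/∂x_{Kora} = 129 − 8x_{Kora} − 4x_{Largo} = 0, so x_{Kora} = 16.125 − 0.5x_{Largo}.
By the same steps for Largo: x_{Largo} = 17.25 − 0.5x_{Kora}.
Substituting the second reaction function into the first: x_{Kora} = 16.125 − 0.5(17.25 − 0.5x_{Kora}), which gives 0.75x_{Kora} = 7.5 ⇒ x_{Kora} = 10.
Then x_{Largo} = 17.25 − 0.5·10 = 12.25.

10, 12.25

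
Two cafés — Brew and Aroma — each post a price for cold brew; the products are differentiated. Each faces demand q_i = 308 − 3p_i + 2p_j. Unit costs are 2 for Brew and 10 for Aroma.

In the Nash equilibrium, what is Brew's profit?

Brew's profit: π = (p_{Brew} − 2)(308 − 3p_{Brew} + 2p_{Aroma}).
∂π/∂p_{Brew} = 314 − 6p_{Brew} + 2p_{Aroma} = 0 ⇒ p_{Brew} = 157/3 + (1/3)p_{Aroma}.
Similarly p_{Aroma} = 169/3 + (1/3)p_{Brew}.
Substituting the second reaction function into the first: p_{Brew} = 157/3 + (1/3)(169/3 + (1/3)p_{Brew}), which gives (8/9)p_{Brew} = 640/9 ⇒ p_{Brew} = 80.
Then p_{Aroma} = 169/3 + (1/3)·80 = 83.
q_{Brew} = 308 − 3·80 + 2·83 = 234.
Profit = (80 − 2)·234 = 18252.

18252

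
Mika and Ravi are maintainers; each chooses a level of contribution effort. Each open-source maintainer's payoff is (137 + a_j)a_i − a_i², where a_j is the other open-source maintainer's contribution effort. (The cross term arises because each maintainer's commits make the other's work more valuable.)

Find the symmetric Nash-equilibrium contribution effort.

137

Mika's payoff is (137 + a_R)a_M − a_M².
∂π/∂a_M = 137 + a_R − 2a_M = 0, so a_M = 68.5 + 0.5a_R.
Setting a_M = a_R in the reaction function: a_M = 68.5 + 0.5a_M, so a_M = 68.5 / 0.5 = 137.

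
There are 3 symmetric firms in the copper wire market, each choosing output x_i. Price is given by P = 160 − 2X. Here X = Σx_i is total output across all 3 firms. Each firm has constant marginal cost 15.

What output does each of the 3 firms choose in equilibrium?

18.125

A representative firm's profit is π_i = x_i(160 − 2X) − 15x_i, with X = x_i + Σ_{j≠i} x_j.
First-order condition: 145 − 4x_i − 2Σ_{j≠i} x_j = 0.
In a symmetric equilibrium every firm chooses the same x, so Σ_{j≠i} x_j = 2x. The condition becomes 145 − 8x = 0, giving x = 145/8 = 18.125.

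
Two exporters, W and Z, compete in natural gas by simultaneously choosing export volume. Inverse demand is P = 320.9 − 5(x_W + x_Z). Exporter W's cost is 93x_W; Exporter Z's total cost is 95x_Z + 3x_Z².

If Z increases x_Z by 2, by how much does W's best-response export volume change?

-1

Exporter W's profit: π = x_W(320.9 − 5(x_W + x_Z)) − 93x_W.
∂π/∂x_W = 227.9 − 10x_W − 5x_Z = 0, so x_W = 22.79 − 0.5x_Z.
The reaction-function slope is −0.5, so a 2-unit rise in x_Z moves x_W by −0.5 × 2 = −1. W's best response falls — the actions are strategic substitutes.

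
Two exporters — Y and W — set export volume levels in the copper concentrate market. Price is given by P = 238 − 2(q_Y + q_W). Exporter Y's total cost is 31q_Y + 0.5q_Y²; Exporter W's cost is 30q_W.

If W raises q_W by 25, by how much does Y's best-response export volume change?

-10

Exporter Y's profit: π = q_Y(238 − 2(q_Y + q_W)) − 31q_Y − 0.5q_Y².
∂π/∂q_Y = 207 − 5q_Y − 2q_W = 0, so q_Y = 41.4 − 0.4q_W.
The reaction-function slope is −0.4, so a 25-unit rise in q_W moves q_Y by −0.4 × 25 = −10. Y's best response falls — the actions are strategic substitutes.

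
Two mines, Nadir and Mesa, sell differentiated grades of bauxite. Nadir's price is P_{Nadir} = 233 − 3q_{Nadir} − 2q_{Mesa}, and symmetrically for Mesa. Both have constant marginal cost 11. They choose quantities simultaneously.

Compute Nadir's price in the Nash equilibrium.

Mine Nadir's profit: π = q_{Nadir}(233 − 3q_{Nadir} − 2q_{Mesa}) − 11q_{Nadir}.
∂π/∂q_{Nadir} = 222 − 6q_{Nadir} − 2q_{Mesa} = 0 ⇒ q_{Nadir} = 37 − (1/3)q_{Mesa}.
By symmetry q_{Mesa} = q_{Nadir}; substituting into the reaction function, (4/3)q_{Nadir} = 37 and q_{Nadir} = 27.75.
P_{Nadir} = 233 − 3·27.75 − 2·27.75 = 94.25.

94.25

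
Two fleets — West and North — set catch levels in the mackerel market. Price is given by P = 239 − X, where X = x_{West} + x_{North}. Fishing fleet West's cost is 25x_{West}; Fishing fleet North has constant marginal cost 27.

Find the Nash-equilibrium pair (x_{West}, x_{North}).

72, 70

Fishing fleet West's profit: π = x_{West}(239 − (x_{West} + x_{North})) − 25x_{West}.
∂π/∂x_{West} = 214 − 2x_{West} − x_{North} = 0, so x_{West} = 107 − 0.5x_{North}.
By the same steps for North: x_{North} = 106 − 0.5x_{West}.
Substituting the second reaction function into the first: x_{West} = 107 − 0.5(106 − 0.5x_{West}), which gives 0.75x_{West} = 54 ⇒ x_{West} = 72.
Then x_{North} = 106 − 0.5·72 = 70.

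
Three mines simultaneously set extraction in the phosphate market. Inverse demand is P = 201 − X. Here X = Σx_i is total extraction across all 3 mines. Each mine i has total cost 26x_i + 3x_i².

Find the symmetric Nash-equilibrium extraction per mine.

17.5

A representative mine's profit is π_i = x_i(201 − X) − 26x_i − 3x_i², with X = x_i + Σ_{j≠i} x_j.
First-order condition: 175 − 8x_i − Σ_{j≠i} x_j = 0.
With identical mines, set every x_j = x: then 175 − 8x − 2x = 0, i.e. x = 175/10 = 17.5.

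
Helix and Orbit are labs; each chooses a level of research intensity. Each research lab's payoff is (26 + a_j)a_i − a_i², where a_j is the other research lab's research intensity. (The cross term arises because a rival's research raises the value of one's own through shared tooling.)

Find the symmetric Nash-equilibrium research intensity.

Helix's payoff is (26 + a_O)a_H − a_H².
∂π/∂a_H = 26 + a_O − 2a_H = 0, so a_H = 13 + 0.5a_O.
By symmetry a_O = a_H; substituting into the reaction function, 0.5a_H = 13 and a_H = 26.

26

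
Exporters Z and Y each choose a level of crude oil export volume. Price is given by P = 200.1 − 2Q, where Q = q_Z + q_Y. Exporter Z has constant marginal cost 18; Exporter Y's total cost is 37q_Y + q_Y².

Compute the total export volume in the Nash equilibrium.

Exporter Z's profit: π = q_Z(200.1 − 2(q_Z + q_Y)) − 18q_Z.
∂π/∂q_Z = 182.1 − 4q_Z − 2q_Y = 0, so q_Z = 45.525 − 0.5q_Y.
For Y: ∂π/∂q_Y = 163.1 − 6q_Y − 2q_Z = 0 ⇒ q_Y = 1631/60 − (1/3)q_Z.
Solving the two reaction functions simultaneously: (1 − (−0.5)(−1/3))q_Z = 45.525 − 0.5·(1631/60), so (5/6)q_Z = 479/15 and q_Z = 38.32.
Then q_Y = 1631/60 − (1/3)·38.32 = 14.41.
Total export volume: 38.32 + 14.41 = 52.73.

52.73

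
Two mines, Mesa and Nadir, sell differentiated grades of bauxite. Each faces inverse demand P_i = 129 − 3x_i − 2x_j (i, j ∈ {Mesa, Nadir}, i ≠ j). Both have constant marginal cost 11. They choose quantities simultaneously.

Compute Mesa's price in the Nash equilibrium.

Mine Mesa's profit: π = x_{Mesa}(129 − 3x_{Mesa} − 2x_{Nadir}) − 11x_{Mesa}.
∂π/∂x_{Mesa} = 118 − 6x_{Mesa} − 2x_{Nadir} = 0 ⇒ x_{Mesa} = 59/3 − (1/3)x_{Nadir}.
The game is symmetric, so in equilibrium x_{Nadir} = x_{Mesa}: the reaction function gives (4/3)x_{Mesa} = 59/3, hence x_{Mesa} = 14.75.
P_{Mesa} = 129 − 3·14.75 − 2·14.75 = 55.25.

55.25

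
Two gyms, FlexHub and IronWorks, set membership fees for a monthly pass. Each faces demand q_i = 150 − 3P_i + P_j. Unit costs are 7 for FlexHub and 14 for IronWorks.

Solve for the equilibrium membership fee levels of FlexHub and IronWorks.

34.8, 37.8

FlexHub's profit: π = (P_{FlexHub} − 7)(150 − 3P_{FlexHub} + P_{IronWorks}).
∂π/∂P_{FlexHub} = 171 − 6P_{FlexHub} + P_{IronWorks} = 0 ⇒ P_{FlexHub} = 28.5 + (1/6)P_{IronWorks}.
Similarly P_{IronWorks} = 32 + (1/6)P_{FlexHub}.
Solving the two reaction functions simultaneously: (1 − (1/6)(1/6))P_{FlexHub} = 28.5 + (1/6)·32, so (35/36)P_{FlexHub} = 203/6 and P_{FlexHub} = 34.8.
Then P_{IronWorks} = 32 + (1/6)·34.8 = 37.8.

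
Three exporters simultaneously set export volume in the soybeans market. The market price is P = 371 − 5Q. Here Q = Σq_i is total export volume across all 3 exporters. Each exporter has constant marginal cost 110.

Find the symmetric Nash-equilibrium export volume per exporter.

13.05

A representative exporter's profit is π_i = q_i(371 − 5Q) − 110q_i, with Q = q_i + Σ_{j≠i} q_j.
First-order condition: 261 − 10q_i − 5Σ_{j≠i} q_j = 0.
With identical exporters, set every q_j = q: then 261 − 10q − 10q = 0, i.e. q = 261/20 = 13.05.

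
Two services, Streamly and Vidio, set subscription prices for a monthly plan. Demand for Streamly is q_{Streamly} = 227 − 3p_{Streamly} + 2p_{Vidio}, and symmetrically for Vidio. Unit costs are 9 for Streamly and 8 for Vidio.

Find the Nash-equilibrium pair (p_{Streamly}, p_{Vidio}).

Streamly's profit: π = (p_{Streamly} − 9)(227 − 3p_{Streamly} + 2p_{Vidio}).
∂π/∂p_{Streamly} = 254 − 6p_{Streamly} + 2p_{Vidio} = 0 ⇒ p_{Streamly} = 127/3 + (1/3)p_{Vidio}.
Similarly p_{Vidio} = 251/6 + (1/3)p_{Streamly}.
Substituting the second reaction function into the first: p_{Streamly} = 127/3 + (1/3)(251/6 + (1/3)p_{Streamly}), which gives (8/9)p_{Streamly} = 1013/18 ⇒ p_{Streamly} = 63.3125.
Then p_{Vidio} = 251/6 + (1/3)·63.3125 = 62.9375.

63.3125, 62.9375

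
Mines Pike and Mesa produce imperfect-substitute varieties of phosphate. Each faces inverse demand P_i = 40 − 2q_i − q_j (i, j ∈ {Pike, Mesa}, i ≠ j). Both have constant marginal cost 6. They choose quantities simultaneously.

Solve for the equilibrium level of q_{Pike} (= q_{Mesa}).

Mine Pike's profit: π = q_{Pike}(40 − 2q_{Pike} − q_{Mesa}) − 6q_{Pike}.
∂π/∂q_{Pike} = 34 − 4q_{Pike} − q_{Mesa} = 0 ⇒ q_{Pike} = 8.5 − 0.25q_{Mesa}.
The game is symmetric, so in equilibrium q_{Mesa} = q_{Pike}: the reaction function gives 1.25q_{Pike} = 8.5, hence q_{Pike} = 6.8.

6.8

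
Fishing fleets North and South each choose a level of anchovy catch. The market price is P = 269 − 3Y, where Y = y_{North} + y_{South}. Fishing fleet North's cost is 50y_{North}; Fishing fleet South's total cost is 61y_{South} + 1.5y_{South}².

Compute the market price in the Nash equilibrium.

Fishing fleet North's profit: π = y_{North}(269 − 3(y_{North} + y_{South})) − 50y_{North}.
∂π/∂y_{North} = 219 − 6y_{North} − 3y_{South} = 0, so y_{North} = 36.5 − 0.5y_{South}.
For South: ∂π/∂y_{South} = 208 − 9y_{South} − 3y_{North} = 0 ⇒ y_{South} = 208/9 − (1/3)y_{North}.
Plugging y_{South} into North's best response: y_{North} = 36.5 − 0.5(208/9 − (1/3)y_{North}) ⇒ (5/6)y_{North} = 449/18, so y_{North} = 449/15.
Then y_{South} = 208/9 − (1/3)·(449/15) = 197/15.
Equilibrium price: P = 269 − 3·(646/15) = 139.8.

139.8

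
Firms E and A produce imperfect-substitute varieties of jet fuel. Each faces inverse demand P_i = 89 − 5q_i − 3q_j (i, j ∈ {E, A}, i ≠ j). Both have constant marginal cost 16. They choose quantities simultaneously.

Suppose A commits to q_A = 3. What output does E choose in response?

6.4

Firm E's profit: π = q_E(89 − 5q_E − 3q_A) − 16q_E.
∂π/∂q_E = 73 − 10q_E − 3q_A = 0 ⇒ q_E = 7.3 − 0.3q_A.
At q_A = 3: q_E = 7.3 − 0.3·3 = 6.4.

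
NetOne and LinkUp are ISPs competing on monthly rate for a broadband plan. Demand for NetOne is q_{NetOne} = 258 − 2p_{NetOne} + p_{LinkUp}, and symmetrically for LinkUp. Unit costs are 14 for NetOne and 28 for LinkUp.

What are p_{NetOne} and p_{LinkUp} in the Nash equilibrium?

NetOne's profit: π = (p_{NetOne} − 14)(258 − 2p_{NetOne} + p_{LinkUp}).
∂π/∂p_{NetOne} = 286 − 4p_{NetOne} + p_{LinkUp} = 0 ⇒ p_{NetOne} = 71.5 + 0.25p_{LinkUp}.
Similarly p_{LinkUp} = 78.5 + 0.25p_{NetOne}.
Substituting the second reaction function into the first: p_{NetOne} = 71.5 + 0.25(78.5 + 0.25p_{NetOne}), which gives 0.9375p_{NetOne} = 91.125 ⇒ p_{NetOne} = 97.2.
Then p_{LinkUp} = 78.5 + 0.25·97.2 = 102.8.

97.2, 102.8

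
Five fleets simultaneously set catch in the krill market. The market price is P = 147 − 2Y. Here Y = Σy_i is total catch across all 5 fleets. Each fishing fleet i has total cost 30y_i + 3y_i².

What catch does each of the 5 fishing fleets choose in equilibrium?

6.5

A representative fishing fleet's profit is π_i = y_i(147 − 2Y) − 30y_i − 3y_i², with Y = y_i + Σ_{j≠i} y_j.
First-order condition: 117 − 10y_i − 2Σ_{j≠i} y_j = 0.
With identical fishing fleets, set every y_j = y: then 117 − 10y − 8y = 0, i.e. y = 117/18 = 6.5.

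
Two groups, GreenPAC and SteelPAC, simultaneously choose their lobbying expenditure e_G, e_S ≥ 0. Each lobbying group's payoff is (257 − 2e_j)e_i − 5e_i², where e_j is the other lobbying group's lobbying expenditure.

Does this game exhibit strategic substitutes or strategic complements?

strategic substitutes

GreenPAC's payoff is (257 − 2e_S)e_G − 5e_G².
∂π/∂e_G = 257 − 2e_S − 10e_G = 0, so e_G = 25.7 − 0.2e_S.
The best-response slope de_G/de_S = −0.2 < 0: the reaction function is downward-sloping, so the choices are strategic substitutes.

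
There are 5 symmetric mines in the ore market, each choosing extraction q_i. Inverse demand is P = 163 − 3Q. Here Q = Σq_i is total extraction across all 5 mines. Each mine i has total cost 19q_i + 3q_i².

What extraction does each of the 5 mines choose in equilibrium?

A representative mine's profit is π_i = q_i(163 − 3Q) − 19q_i − 3q_i², with Q = q_i + Σ_{j≠i} q_j.
First-order condition: 144 − 12q_i − 3Σ_{j≠i} q_j = 0.
With identical mines, set every q_j = q: then 144 − 12q − 12q = 0, i.e. q = 144/24 = 6.

6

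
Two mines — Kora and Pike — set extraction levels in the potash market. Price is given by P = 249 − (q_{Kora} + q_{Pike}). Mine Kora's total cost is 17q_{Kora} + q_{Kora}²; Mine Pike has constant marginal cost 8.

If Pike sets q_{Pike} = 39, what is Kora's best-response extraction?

48.25

Mine Kora's profit: π = q_{Kora}(249 − (q_{Kora} + q_{Pike})) − 17q_{Kora} − q_{Kora}².
∂π/∂q_{Kora} = 232 − 4q_{Kora} − q_{Pike} = 0, so q_{Kora} = 58 − 0.25q_{Pike}.
At q_{Pike} = 39: q_{Kora} = 58 − 0.25·39 = 48.25.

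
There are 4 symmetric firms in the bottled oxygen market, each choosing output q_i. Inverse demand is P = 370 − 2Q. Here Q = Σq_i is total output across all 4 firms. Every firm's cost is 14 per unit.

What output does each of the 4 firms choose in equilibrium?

A representative firm's profit is π_i = q_i(370 − 2Q) − 14q_i, with Q = q_i + Σ_{j≠i} q_j.
First-order condition: 356 − 4q_i − 2Σ_{j≠i} q_j = 0.
In a symmetric equilibrium every firm chooses the same q, so Σ_{j≠i} q_j = 3q. The condition becomes 356 − 10q = 0, giving q = 356/10 = 35.6.

35.6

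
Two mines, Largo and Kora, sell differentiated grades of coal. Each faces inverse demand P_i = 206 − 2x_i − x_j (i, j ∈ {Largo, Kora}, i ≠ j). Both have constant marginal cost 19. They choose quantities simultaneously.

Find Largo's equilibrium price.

Mine Largo's profit: π = x_{Largo}(206 − 2x_{Largo} − x_{Kora}) − 19x_{Largo}.
∂π/∂x_{Largo} = 187 − 4x_{Largo} − x_{Kora} = 0 ⇒ x_{Largo} = 46.75 − 0.25x_{Kora}.
Setting x_{Largo} = x_{Kora} in the reaction function: x_{Largo} = 46.75 − 0.25x_{Largo}, so x_{Largo} = 46.75 / 1.25 = 37.4.
P_{Largo} = 206 − 2·37.4 − 37.4 = 93.8.

93.8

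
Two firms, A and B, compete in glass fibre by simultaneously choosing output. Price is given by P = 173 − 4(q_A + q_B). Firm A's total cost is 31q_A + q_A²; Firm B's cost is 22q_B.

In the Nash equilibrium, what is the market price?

Firm A's profit: π = q_A(173 − 4(q_A + q_B)) − 31q_A − q_A².
∂π/∂q_A = 142 − 10q_A − 4q_B = 0, so q_A = 14.2 − 0.4q_B.
For B: ∂π/∂q_B = 151 − 8q_B − 4q_A = 0 ⇒ q_B = 18.875 − 0.5q_A.
Solving the two reaction functions simultaneously: (1 − (−0.4)(−0.5))q_A = 14.2 − 0.4·18.875, so 0.8q_A = 6.65 and q_A = 8.3125.
Then q_B = 18.875 − 0.5·8.3125 = 471/32.
Equilibrium price: P = 173 − 4·(737/32) = 80.875.

80.875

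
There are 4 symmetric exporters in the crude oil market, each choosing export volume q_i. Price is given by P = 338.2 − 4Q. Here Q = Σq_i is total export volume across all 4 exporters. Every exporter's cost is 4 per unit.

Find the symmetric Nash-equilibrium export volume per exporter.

16.71

A representative exporter's profit is π_i = q_i(338.2 − 4Q) − 4q_i, with Q = q_i + Σ_{j≠i} q_j.
First-order condition: 334.2 − 8q_i − 4Σ_{j≠i} q_j = 0.
With identical exporters, set every q_j = q: then 334.2 − 8q − 12q = 0, i.e. q = 334.2/20 = 16.71.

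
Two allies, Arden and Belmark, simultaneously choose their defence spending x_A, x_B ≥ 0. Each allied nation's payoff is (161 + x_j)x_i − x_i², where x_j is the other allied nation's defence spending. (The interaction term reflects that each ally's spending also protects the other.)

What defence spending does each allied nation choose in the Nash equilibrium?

Arden's payoff is (161 + x_B)x_A − x_A².
∂π/∂x_A = 161 + x_B − 2x_A = 0, so x_A = 80.5 + 0.5x_B.
Setting x_A = x_B in the reaction function: x_A = 80.5 + 0.5x_A, so x_A = 80.5 / 0.5 = 161.

161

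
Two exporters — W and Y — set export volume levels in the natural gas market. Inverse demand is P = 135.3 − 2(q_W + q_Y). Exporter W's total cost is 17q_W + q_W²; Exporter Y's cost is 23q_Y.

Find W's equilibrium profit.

463.5147

Exporter W's profit: π = q_W(135.3 − 2(q_W + q_Y)) − 17q_W − q_W².
∂π/∂q_W = 118.3 − 6q_W − 2q_Y = 0, so q_W = 1183/60 − (1/3)q_Y.
For Y: ∂π/∂q_Y = 112.3 − 4q_Y − 2q_W = 0 ⇒ q_Y = 28.075 − 0.5q_W.
Plugging q_Y into W's best response: q_W = 1183/60 − (1/3)(28.075 − 0.5q_W) ⇒ (5/6)q_W = 1243/120, so q_W = 12.43.
Then q_Y = 28.075 − 0.5·12.43 = 21.86.
Price P = 135.3 − 2·34.29 = 66.72.
W's profit: (66.72 − 17)·12.43 − (12.43)² = 463.5147.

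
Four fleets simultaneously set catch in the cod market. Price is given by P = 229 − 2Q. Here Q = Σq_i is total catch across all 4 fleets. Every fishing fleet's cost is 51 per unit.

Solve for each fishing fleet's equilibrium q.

17.8

A representative fishing fleet's profit is π_i = q_i(229 − 2Q) − 51q_i, with Q = q_i + Σ_{j≠i} q_j.
First-order condition: 178 − 4q_i − 2Σ_{j≠i} q_j = 0.
With identical fishing fleets, set every q_j = q: then 178 − 4q − 6q = 0, i.e. q = 178/10 = 17.8.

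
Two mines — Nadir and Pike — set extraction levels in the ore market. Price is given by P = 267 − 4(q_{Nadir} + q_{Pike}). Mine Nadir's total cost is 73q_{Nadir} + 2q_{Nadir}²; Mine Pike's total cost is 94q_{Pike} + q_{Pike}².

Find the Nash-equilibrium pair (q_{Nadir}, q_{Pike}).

12, 12.5

Mine Nadir's profit: π = q_{Nadir}(267 − 4(q_{Nadir} + q_{Pike})) − 73q_{Nadir} − 2q_{Nadir}².
∂π/∂q_{Nadir} = 194 − 12q_{Nadir} − 4q_{Pike} = 0, so q_{Nadir} = 97/6 − (1/3)q_{Pike}.
For Pike: ∂π/∂q_{Pike} = 173 − 10q_{Pike} − 4q_{Nadir} = 0 ⇒ q_{Pike} = 17.3 − 0.4q_{Nadir}.
Plugging q_{Pike} into Nadir's best response: q_{Nadir} = 97/6 − (1/3)(17.3 − 0.4q_{Nadir}) ⇒ (13/15)q_{Nadir} = 10.4, so q_{Nadir} = 12.
Then q_{Pike} = 17.3 − 0.4·12 = 12.5.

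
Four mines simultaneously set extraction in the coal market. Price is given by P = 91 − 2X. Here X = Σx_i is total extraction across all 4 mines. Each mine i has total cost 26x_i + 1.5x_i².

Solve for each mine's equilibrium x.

5

A representative mine's profit is π_i = x_i(91 − 2X) − 26x_i − 1.5x_i², with X = x_i + Σ_{j≠i} x_j.
First-order condition: 65 − 7x_i − 2Σ_{j≠i} x_j = 0.
With identical mines, set every x_j = x: then 65 − 7x − 6x = 0, i.e. x = 65/13 = 5.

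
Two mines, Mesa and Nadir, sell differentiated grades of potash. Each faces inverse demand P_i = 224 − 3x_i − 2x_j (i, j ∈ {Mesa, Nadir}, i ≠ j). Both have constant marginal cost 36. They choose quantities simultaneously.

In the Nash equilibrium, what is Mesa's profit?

Mine Mesa's profit: π = x_{Mesa}(224 − 3x_{Mesa} − 2x_{Nadir}) − 36x_{Mesa}.
∂π/∂x_{Mesa} = 188 − 6x_{Mesa} − 2x_{Nadir} = 0 ⇒ x_{Mesa} = 94/3 − (1/3)x_{Nadir}.
The game is symmetric, so in equilibrium x_{Nadir} = x_{Mesa}: the reaction function gives (4/3)x_{Mesa} = 94/3, hence x_{Mesa} = 23.5.
P_{Mesa} = 224 − 3·23.5 − 2·23.5 = 106.5.
Profit = (106.5 − 36)·23.5 = 1656.75.

1656.75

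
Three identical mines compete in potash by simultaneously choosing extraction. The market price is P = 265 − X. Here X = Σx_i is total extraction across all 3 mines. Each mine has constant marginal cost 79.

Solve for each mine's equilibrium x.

A representative mine's profit is π_i = x_i(265 − X) − 79x_i, with X = x_i + Σ_{j≠i} x_j.
First-order condition: 186 − 2x_i − Σ_{j≠i} x_j = 0.
With identical mines, set every x_j = x: then 186 − 2x − 2x = 0, i.e. x = 186/4 = 46.5.

46.5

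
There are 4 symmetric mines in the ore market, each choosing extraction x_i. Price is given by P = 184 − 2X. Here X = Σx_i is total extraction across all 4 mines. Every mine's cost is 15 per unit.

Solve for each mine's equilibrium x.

16.9

A representative mine's profit is π_i = x_i(184 − 2X) − 15x_i, with X = x_i + Σ_{j≠i} x_j.
First-order condition: 169 − 4x_i − 2Σ_{j≠i} x_j = 0.
With identical mines, set every x_j = x: then 169 − 4x − 6x = 0, i.e. x = 169/10 = 16.9.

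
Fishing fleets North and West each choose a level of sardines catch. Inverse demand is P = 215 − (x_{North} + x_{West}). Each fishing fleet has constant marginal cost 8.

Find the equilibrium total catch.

Fishing fleet North's profit: π = x_{North}(215 − (x_{North} + x_{West})) − 8x_{North}.
∂π/∂x_{North} = 207 − 2x_{North} − x_{West} = 0, so x_{North} = 103.5 − 0.5x_{West}.
By symmetry x_{West} = x_{North}; substituting into the reaction function, 1.5x_{North} = 103.5 and x_{North} = 69.
Total catch: 69 + 69 = 138.

138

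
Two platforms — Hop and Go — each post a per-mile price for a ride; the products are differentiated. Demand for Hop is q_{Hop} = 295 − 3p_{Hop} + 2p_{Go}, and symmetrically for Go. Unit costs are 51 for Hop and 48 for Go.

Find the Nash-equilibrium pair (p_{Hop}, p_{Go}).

111.4375, 110.3125

Hop's profit: π = (p_{Hop} − 51)(295 − 3p_{Hop} + 2p_{Go}).
∂π/∂p_{Hop} = 448 − 6p_{Hop} + 2p_{Go} = 0 ⇒ p_{Hop} = 224/3 + (1/3)p_{Go}.
Similarly p_{Go} = 439/6 + (1/3)p_{Hop}.
Substituting the second reaction function into the first: p_{Hop} = 224/3 + (1/3)(439/6 + (1/3)p_{Hop}), which gives (8/9)p_{Hop} = 1783/18 ⇒ p_{Hop} = 111.4375.
Then p_{Go} = 439/6 + (1/3)·111.4375 = 110.3125.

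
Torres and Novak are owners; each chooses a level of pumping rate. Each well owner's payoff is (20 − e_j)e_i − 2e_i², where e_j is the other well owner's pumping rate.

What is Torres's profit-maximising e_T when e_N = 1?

4.75

Torres's payoff is (20 − e_N)e_T − 2e_T².
∂π/∂e_T = 20 − e_N − 4e_T = 0, so e_T = 5 − 0.25e_N.
At e_N = 1: e_T = 5 − 0.25·1 = 4.75.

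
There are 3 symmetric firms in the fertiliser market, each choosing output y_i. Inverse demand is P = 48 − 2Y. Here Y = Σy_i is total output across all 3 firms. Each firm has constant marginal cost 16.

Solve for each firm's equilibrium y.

A representative firm's profit is π_i = y_i(48 − 2Y) − 16y_i, with Y = y_i + Σ_{j≠i} y_j.
First-order condition: 32 − 4y_i − 2Σ_{j≠i} y_j = 0.
In a symmetric equilibrium every firm chooses the same y, so Σ_{j≠i} y_j = 2y. The condition becomes 32 − 8y = 0, giving y = 32/8 = 4.

4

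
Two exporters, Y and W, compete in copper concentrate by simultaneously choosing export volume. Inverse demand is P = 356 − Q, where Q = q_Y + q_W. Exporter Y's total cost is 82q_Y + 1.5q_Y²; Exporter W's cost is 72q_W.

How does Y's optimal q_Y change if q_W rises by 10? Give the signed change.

-2

Exporter Y's profit: π = q_Y(356 − (q_Y + q_W)) − 82q_Y − 1.5q_Y².
∂π/∂q_Y = 274 − 5q_Y − q_W = 0, so q_Y = 54.8 − 0.2q_W.
The reaction-function slope is −0.2, so a 10-unit rise in q_W moves q_Y by −0.2 × 10 = −2. Y's best response falls — the actions are strategic substitutes.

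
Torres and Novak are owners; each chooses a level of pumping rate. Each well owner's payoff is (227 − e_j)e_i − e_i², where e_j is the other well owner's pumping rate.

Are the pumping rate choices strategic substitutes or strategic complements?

strategic substitutes

Torres's payoff is (227 − e_N)e_T − e_T².
∂π/∂e_T = 227 − e_N − 2e_T = 0, so e_T = 113.5 − 0.5e_N.
The best-response slope de_T/de_N = −0.5 < 0: the reaction function is downward-sloping, so the choices are strategic substitutes.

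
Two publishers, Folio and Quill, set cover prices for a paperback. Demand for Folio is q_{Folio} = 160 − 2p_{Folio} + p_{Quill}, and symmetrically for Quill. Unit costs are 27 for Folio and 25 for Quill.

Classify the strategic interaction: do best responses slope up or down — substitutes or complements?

Folio's profit: π = (p_{Folio} − 27)(160 − 2p_{Folio} + p_{Quill}).
∂π/∂p_{Folio} = 214 − 4p_{Folio} + p_{Quill} = 0 ⇒ p_{Folio} = 53.5 + 0.25p_{Quill}.
The best-response slope dp_{Folio}/dp_{Quill} = 0.25 > 0: the reaction function is upward-sloping, so the choices are strategic complements.

strategic complements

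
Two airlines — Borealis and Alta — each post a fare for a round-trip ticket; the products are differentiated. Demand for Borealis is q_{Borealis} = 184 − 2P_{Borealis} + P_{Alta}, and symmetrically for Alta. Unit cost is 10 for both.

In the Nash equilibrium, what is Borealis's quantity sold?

Borealis's profit: π = (P_{Borealis} − 10)(184 − 2P_{Borealis} + P_{Alta}).
∂π/∂P_{Borealis} = 204 − 4P_{Borealis} + P_{Alta} = 0 ⇒ P_{Borealis} = 51 + 0.25P_{Alta}.
Setting P_{Borealis} = P_{Alta} in the reaction function: P_{Borealis} = 51 + 0.25P_{Borealis}, so P_{Borealis} = 51 / 0.75 = 68.
q_{Borealis} = 184 − 2·68 + 68 = 116.

116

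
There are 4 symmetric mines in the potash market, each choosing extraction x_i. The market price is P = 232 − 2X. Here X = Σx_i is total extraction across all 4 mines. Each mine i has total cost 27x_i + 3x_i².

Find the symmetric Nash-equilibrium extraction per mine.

12.8125

A representative mine's profit is π_i = x_i(232 − 2X) − 27x_i − 3x_i², with X = x_i + Σ_{j≠i} x_j.
First-order condition: 205 − 10x_i − 2Σ_{j≠i} x_j = 0.
With identical mines, set every x_j = x: then 205 − 10x − 6x = 0, i.e. x = 205/16 = 12.8125.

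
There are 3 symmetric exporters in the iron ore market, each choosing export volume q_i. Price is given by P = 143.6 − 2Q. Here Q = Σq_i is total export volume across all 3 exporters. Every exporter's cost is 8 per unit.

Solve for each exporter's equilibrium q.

A representative exporter's profit is π_i = q_i(143.6 − 2Q) − 8q_i, with Q = q_i + Σ_{j≠i} q_j.
First-order condition: 135.6 − 4q_i − 2Σ_{j≠i} q_j = 0.
Imposing symmetry (q_j = q for all j) turns Σ_{j≠i} q_j into 2q, so 135.6 = 8q and q = 16.95.

16.95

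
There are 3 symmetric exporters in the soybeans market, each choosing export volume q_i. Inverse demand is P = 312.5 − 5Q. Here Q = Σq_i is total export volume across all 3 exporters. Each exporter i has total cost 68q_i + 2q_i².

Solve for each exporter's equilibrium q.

10.1875

A representative exporter's profit is π_i = q_i(312.5 − 5Q) − 68q_i − 2q_i², with Q = q_i + Σ_{j≠i} q_j.
First-order condition: 244.5 − 14q_i − 5Σ_{j≠i} q_j = 0.
With identical exporters, set every q_j = q: then 244.5 − 14q − 10q = 0, i.e. q = 244.5/24 = 10.1875.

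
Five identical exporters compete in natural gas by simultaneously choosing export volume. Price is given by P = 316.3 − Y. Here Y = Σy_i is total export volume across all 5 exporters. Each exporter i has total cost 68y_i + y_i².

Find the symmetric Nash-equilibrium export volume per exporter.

A representative exporter's profit is π_i = y_i(316.3 − Y) − 68y_i − y_i², with Y = y_i + Σ_{j≠i} y_j.
First-order condition: 248.3 − 4y_i − Σ_{j≠i} y_j = 0.
With identical exporters, set every y_j = y: then 248.3 − 4y − 4y = 0, i.e. y = 248.3/8 = 31.0375.

31.0375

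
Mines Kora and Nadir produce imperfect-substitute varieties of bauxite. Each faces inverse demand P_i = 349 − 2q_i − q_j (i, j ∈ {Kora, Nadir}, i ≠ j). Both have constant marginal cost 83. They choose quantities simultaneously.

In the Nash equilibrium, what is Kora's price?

189.4

Mine Kora's profit: π = q_{Kora}(349 − 2q_{Kora} − q_{Nadir}) − 83q_{Kora}.
∂π/∂q_{Kora} = 266 − 4q_{Kora} − q_{Nadir} = 0 ⇒ q_{Kora} = 66.5 − 0.25q_{Nadir}.
The game is symmetric, so in equilibrium q_{Nadir} = q_{Kora}: the reaction function gives 1.25q_{Kora} = 66.5, hence q_{Kora} = 53.2.
P_{Kora} = 349 − 2·53.2 − 53.2 = 189.4.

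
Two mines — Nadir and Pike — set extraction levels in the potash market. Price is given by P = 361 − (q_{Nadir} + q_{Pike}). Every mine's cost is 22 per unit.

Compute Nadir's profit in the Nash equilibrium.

12769

Mine Nadir's profit: π = q_{Nadir}(361 − (q_{Nadir} + q_{Pike})) − 22q_{Nadir}.
∂π/∂q_{Nadir} = 339 − 2q_{Nadir} − q_{Pike} = 0, so q_{Nadir} = 169.5 − 0.5q_{Pike}.
By symmetry q_{Pike} = q_{Nadir}; substituting into the reaction function, 1.5q_{Nadir} = 169.5 and q_{Nadir} = 113.
Price P = 361 − 226 = 135.
Nadir's profit: (135 − 22)·113 = 12769.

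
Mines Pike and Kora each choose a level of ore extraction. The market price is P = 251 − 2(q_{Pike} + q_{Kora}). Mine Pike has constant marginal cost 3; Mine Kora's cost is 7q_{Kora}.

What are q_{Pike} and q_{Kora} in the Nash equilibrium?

42, 40

Mine Pike's profit: π = q_{Pike}(251 − 2(q_{Pike} + q_{Kora})) − 3q_{Pike}.
∂π/∂q_{Pike} = 248 − 4q_{Pike} − 2q_{Kora} = 0, so q_{Pike} = 62 − 0.5q_{Kora}.
By the same steps for Kora: q_{Kora} = 61 − 0.5q_{Pike}.
Substituting the second reaction function into the first: q_{Pike} = 62 − 0.5(61 − 0.5q_{Pike}), which gives 0.75q_{Pike} = 31.5 ⇒ q_{Pike} = 42.
Then q_{Kora} = 61 − 0.5·42 = 40.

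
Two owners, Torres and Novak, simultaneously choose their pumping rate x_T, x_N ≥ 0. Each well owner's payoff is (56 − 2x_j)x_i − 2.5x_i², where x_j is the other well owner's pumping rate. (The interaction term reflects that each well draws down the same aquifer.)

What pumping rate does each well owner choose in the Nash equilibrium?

Torres's payoff is (56 − 2x_N)x_T − 2.5x_T².
∂π/∂x_T = 56 − 2x_N − 5x_T = 0, so x_T = 11.2 − 0.4x_N.
By symmetry x_N = x_T; substituting into the reaction function, 1.4x_T = 11.2 and x_T = 8.

8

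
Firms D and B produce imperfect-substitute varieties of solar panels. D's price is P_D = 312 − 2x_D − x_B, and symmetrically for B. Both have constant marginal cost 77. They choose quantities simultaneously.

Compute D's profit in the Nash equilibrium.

Firm D's profit: π = x_D(312 − 2x_D − x_B) − 77x_D.
∂π/∂x_D = 235 − 4x_D − x_B = 0 ⇒ x_D = 58.75 − 0.25x_B.
By symmetry x_B = x_D; substituting into the reaction function, 1.25x_D = 58.75 and x_D = 47.
P_D = 312 − 2·47 − 47 = 171.
Profit = (171 − 77)·47 = 4418.

4418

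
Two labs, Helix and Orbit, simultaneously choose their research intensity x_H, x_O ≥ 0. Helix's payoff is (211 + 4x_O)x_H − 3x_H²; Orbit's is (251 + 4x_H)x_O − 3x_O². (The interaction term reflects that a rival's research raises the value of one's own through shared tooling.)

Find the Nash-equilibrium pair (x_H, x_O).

113.5, 117.5

Expanding Helix's payoff: 211x_H + 4x_Ox_H − 3x_H².
∂π/∂x_H = 211 + 4x_O − 6x_H = 0, so x_H = 211/6 + (2/3)x_O.
Likewise for Orbit: x_O = 251/6 + (2/3)x_H.
Solving the two reaction functions simultaneously: (1 − (2/3)(2/3))x_H = 211/6 + (2/3)·(251/6), so (5/9)x_H = 1135/18 and x_H = 113.5.
Then x_O = 251/6 + (2/3)·113.5 = 117.5.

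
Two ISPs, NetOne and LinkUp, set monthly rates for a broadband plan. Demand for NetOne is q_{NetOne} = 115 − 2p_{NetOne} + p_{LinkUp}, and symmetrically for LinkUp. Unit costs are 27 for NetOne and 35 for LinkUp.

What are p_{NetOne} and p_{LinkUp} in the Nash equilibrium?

NetOne's profit: π = (p_{NetOne} − 27)(115 − 2p_{NetOne} + p_{LinkUp}).
∂π/∂p_{NetOne} = 169 − 4p_{NetOne} + p_{LinkUp} = 0 ⇒ p_{NetOne} = 42.25 + 0.25p_{LinkUp}.
Similarly p_{LinkUp} = 46.25 + 0.25p_{NetOne}.
Substituting the second reaction function into the first: p_{NetOne} = 42.25 + 0.25(46.25 + 0.25p_{NetOne}), which gives 0.9375p_{NetOne} = 53.8125 ⇒ p_{NetOne} = 57.4.
Then p_{LinkUp} = 46.25 + 0.25·57.4 = 60.6.

57.4, 60.6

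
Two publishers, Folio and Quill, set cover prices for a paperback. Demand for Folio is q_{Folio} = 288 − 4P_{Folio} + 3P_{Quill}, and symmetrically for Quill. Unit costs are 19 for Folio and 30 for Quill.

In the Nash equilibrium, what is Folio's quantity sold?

224.8

Folio's profit: π = (P_{Folio} − 19)(288 − 4P_{Folio} + 3P_{Quill}).
∂π/∂P_{Folio} = 364 − 8P_{Folio} + 3P_{Quill} = 0 ⇒ P_{Folio} = 45.5 + 0.375P_{Quill}.
Similarly P_{Quill} = 51 + 0.375P_{Folio}.
Solving the two reaction functions simultaneously: (1 − (0.375)(0.375))P_{Folio} = 45.5 + 0.375·51, so (55/64)P_{Folio} = 64.625 and P_{Folio} = 75.2.
Then P_{Quill} = 51 + 0.375·75.2 = 79.2.
q_{Folio} = 288 − 4·75.2 + 3·79.2 = 224.8.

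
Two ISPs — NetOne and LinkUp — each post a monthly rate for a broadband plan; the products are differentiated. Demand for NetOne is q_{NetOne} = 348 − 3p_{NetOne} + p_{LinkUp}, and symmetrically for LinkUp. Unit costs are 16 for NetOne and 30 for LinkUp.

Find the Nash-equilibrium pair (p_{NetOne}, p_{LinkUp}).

NetOne's profit: π = (p_{NetOne} − 16)(348 − 3p_{NetOne} + p_{LinkUp}).
∂π/∂p_{NetOne} = 396 − 6p_{NetOne} + p_{LinkUp} = 0 ⇒ p_{NetOne} = 66 + (1/6)p_{LinkUp}.
Similarly p_{LinkUp} = 73 + (1/6)p_{NetOne}.
Solving the two reaction functions simultaneously: (1 − (1/6)(1/6))p_{NetOne} = 66 + (1/6)·73, so (35/36)p_{NetOne} = 469/6 and p_{NetOne} = 80.4.
Then p_{LinkUp} = 73 + (1/6)·80.4 = 86.4.

80.4, 86.4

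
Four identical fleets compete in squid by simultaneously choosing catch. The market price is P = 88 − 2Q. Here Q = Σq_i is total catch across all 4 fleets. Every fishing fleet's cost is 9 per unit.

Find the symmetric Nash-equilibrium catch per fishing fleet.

A representative fishing fleet's profit is π_i = q_i(88 − 2Q) − 9q_i, with Q = q_i + Σ_{j≠i} q_j.
First-order condition: 79 − 4q_i − 2Σ_{j≠i} q_j = 0.
Imposing symmetry (q_j = q for all j) turns Σ_{j≠i} q_j into 3q, so 79 = 10q and q = 7.9.

7.9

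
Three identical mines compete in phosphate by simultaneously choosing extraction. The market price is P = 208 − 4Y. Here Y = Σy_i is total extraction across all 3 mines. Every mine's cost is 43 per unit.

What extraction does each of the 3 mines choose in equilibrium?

A representative mine's profit is π_i = y_i(208 − 4Y) − 43y_i, with Y = y_i + Σ_{j≠i} y_j.
First-order condition: 165 − 8y_i − 4Σ_{j≠i} y_j = 0.
In a symmetric equilibrium every mine chooses the same y, so Σ_{j≠i} y_j = 2y. The condition becomes 165 − 16y = 0, giving y = 165/16 = 10.3125.

10.3125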